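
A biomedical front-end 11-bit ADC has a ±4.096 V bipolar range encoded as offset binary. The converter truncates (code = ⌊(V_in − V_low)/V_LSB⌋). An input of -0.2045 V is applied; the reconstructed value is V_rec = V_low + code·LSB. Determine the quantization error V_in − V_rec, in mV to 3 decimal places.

3.500 mV

LSB = 8.192/2^11 = 4.000 mV.
(V_in − V_low)/LSB = (-0.2045 − (−4.096))/0.004 = 972.8750 → code 972 (floor).
Reconstructed: -0.208 V.
Difference: 0.0035 V → 3.500 mV.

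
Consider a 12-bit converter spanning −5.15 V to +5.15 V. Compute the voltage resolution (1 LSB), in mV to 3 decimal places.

Full-scale span = 10.3 V.
LSB = 10.3 / 2^12 = 10.3 / 4096 = 0.00251465 V = 2.515 mV.

2.515 mV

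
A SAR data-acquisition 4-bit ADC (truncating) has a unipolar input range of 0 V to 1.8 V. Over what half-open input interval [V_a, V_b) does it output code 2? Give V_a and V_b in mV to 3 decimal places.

LSB = 1.8/2^4 = 112.500 mV.
V_a = V_low + 2·LSB = 0.225 V; V_b = V_low + 3·LSB = 0.3375 V.

[225.000 mV, 337.500 mV)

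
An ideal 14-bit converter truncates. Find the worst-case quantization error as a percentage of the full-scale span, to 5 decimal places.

Truncating → worst-case error = 1 LSB = V_FS/2^14, so 100/16384 = 0.00610352 % of full scale.

0.00610 %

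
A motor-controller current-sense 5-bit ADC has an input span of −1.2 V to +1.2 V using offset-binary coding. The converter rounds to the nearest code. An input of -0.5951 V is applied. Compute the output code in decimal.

LSB = 2.4 V / 32 = 75.000 mV.
Input sits at 8.065 steps above V_low.
Round → code 8.

code 8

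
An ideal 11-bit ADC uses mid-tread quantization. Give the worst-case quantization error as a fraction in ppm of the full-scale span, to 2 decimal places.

Rounding → worst-case error = ½ LSB = V_FS/2^12, so 1e+06/4096 = 244.141 ppm of full scale.

244.14 ppm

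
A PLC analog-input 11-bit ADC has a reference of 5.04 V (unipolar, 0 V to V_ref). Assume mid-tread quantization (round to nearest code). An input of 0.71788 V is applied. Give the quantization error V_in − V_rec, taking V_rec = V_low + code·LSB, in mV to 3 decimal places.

-0.714 mV

LSB = 5.04/2^11 = 2.461 mV.
(0.71788 − 0)/0.00246094 = 291.7100; round gives code 292.
Code 292 maps back to 0 + 292×0.00246094 V = 0.71859375 V.
V_in − V_rec = -0.00071375 V = -0.714 mV.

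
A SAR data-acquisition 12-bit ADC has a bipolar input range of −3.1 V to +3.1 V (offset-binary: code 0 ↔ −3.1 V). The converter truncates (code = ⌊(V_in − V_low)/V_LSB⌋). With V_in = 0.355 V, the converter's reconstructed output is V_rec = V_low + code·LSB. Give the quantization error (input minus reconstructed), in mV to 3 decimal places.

One LSB is 6.2 V / 4096 = 1.514 mV.
Scaled input = 2282.5290 LSBs, so code = 2282.
Reconstructed: 0.35419922 V.
V_in − V_rec = 0.000800781 V = 0.801 mV.

0.801 mV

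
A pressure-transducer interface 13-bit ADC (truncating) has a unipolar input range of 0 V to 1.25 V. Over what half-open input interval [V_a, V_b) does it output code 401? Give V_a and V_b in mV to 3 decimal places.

LSB = 1.25/2^13 = 152.59 µV.
V_a = V_low + 401·LSB = 0.0611877 V; V_b = V_low + 402·LSB = 0.0613403 V.

[61.188 mV, 61.340 mV)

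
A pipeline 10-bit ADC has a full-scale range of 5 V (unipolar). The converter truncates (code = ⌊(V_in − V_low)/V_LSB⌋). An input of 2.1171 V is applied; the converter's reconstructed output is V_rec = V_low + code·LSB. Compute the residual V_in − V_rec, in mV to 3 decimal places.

LSB = 5/2^10 = 4.883 mV.
(2.1171 − 0)/0.00488281 = 433.5821; ⌊·⌋ gives code 433.
Reconstructed: 2.1142578 V.
Difference: 0.00284219 V → 2.842 mV.

2.842 mV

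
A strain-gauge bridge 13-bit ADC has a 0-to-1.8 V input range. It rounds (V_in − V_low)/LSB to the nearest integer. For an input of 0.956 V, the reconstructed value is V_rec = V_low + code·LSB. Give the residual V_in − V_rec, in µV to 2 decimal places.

LSB = 1.8/2^13 = 219.73 µV.
(V_in − V_low)/LSB = (0.956 − 0)/0.000219727 = 4350.8622 → code 4351 (round).
Code 4351 maps back to 0 + 4351×0.000219727 V = 0.95603027 V.
Error = 0.956 − 0.95603027 = -3.02734e-05 V = -30.27 µV.

-30.27 µV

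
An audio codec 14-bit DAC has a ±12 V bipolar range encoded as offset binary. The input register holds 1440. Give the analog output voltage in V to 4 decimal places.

LSB = 24 V / 2^14 = 1.465 mV.
V_out = (−12) + 1440 × 0.00146484 V = -9.89062 V.

-9.8906 V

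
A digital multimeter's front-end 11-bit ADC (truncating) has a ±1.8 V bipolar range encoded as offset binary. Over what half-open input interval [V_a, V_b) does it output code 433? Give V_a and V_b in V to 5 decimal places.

[-1.03887 V, -1.03711 V)

LSB = 3.6/2^11 = 1.758 mV.
V_a = V_low + 433·LSB = -1.03887 V; V_b = V_low + 434·LSB = -1.03711 V.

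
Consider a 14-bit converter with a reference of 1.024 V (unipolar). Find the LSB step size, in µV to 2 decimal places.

62.50 µV

Full-scale span = 1.024 V.
LSB = 1.024 / 2^14 = 1.024 / 16384 = 6.25e-05 V = 62.50 µV.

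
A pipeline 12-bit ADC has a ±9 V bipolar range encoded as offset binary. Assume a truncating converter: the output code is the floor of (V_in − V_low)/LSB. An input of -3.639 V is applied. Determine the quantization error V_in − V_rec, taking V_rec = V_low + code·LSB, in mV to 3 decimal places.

4.066 mV

LSB = 18/2^12 = 4.395 mV.
(V_in − V_low)/LSB = (-3.639 − (−9))/0.00439453 = 1219.9253 → code 1219 (floor).
Reconstructed: -3.6430664 V.
V_in − V_rec = 0.00406641 V = 4.066 mV.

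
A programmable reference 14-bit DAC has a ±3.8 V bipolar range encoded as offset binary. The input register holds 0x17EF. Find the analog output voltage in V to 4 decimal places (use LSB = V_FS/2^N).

LSB = 7.6 V / 2^14 = 463.87 µV.
Code 0x17EF = 6127 decimal.
V_out = (−3.8) + 6127 × 0.000463867 V = -0.957886 V.

-0.9579 V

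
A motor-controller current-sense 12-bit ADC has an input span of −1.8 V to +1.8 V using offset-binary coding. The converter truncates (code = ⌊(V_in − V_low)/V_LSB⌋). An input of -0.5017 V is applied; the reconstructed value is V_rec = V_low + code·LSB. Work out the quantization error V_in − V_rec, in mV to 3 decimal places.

0.155 mV

Step size: 3.6 V ÷ 2^12 = 0.879 mV.
Scaled input = 1477.1769 LSBs, so code = 1477.
V_rec = (−1.8) + 1477·0.000878906 = -0.50185547 V.
Error = -0.5017 − (−0.50185547) = 0.000155469 V = 0.155 mV.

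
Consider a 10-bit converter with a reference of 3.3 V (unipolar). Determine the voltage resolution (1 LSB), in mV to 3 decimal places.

3.223 mV

Full-scale span = 3.3 V.
LSB = 3.3 / 2^10 = 3.3 / 1024 = 0.00322266 V = 3.223 mV.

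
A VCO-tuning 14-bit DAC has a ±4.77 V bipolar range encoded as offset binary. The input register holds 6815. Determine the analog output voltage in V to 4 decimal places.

LSB = 9.54 V / 2^14 = 0.582 mV.
V_out = (−4.77) + 6815 × 0.000582275 V = -0.801793 V.

-0.8018 V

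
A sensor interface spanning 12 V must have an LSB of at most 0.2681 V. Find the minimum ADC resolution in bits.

6 bits

Number of steps required ≥ 12 V / 0.2681 V = 44.76.
Need 2^N ≥ 44.76; 2^5 = 32, 2^6 = 64.
Minimum N = 6.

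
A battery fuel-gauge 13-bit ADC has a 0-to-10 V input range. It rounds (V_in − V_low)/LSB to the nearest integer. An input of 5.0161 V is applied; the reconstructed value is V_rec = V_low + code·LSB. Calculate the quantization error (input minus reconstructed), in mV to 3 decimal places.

0.231 mV

LSB = 10/2^13 = 1.221 mV.
(V_in − V_low)/LSB = (5.0161 − 0)/0.0012207 = 4109.1891 → code 4109 (round).
Reconstructed: 5.0158691 V.
V_in − V_rec = 0.000230859 V = 0.231 mV.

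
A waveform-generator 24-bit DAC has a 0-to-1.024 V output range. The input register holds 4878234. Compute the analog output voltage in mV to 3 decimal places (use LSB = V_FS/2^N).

297.744 mV

LSB = 1.024 V / 2^24 = 0.06 µV.
V_out = 0 + 4878234 × 6.10352e-08 V = 0.297744 V.
= 297.744 mV.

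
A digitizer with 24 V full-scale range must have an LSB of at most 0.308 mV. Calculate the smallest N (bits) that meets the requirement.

17 bits

Number of steps required ≥ 24 V / 0.308 mV = 77922.08.
Need 2^N ≥ 77922.08; 2^16 = 65536, 2^17 = 131072.
Minimum N = 17.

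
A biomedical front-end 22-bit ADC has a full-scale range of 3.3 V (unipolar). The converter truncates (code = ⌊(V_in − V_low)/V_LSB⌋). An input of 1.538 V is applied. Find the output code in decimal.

code 1954799

LSB = 3.3 V / 4194304 = 0.79 µV.
(V_in − V_low)/LSB = (1.538 − 0) / 7.86781e-07 = 1954799.864.
Floor → code 1954799.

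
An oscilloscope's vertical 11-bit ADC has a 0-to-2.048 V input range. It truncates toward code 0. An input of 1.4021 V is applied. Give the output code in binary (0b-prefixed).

code 0b10101111010 (decimal 1402)

With 2048 levels over 2.048 V, one step is 1.000 mV.
Input sits at 1402.100 steps above V_low.
⌊·⌋(1402.100) = 1402.
In binary (0b-prefixed): 0b10101111010.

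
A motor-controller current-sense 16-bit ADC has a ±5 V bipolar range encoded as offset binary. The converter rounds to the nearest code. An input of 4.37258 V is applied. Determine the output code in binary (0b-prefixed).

code 0b1110111111110000 (decimal 61424)

With 65536 levels over 10 V, one step is 152.59 µV.
Input sits at 61424.140 steps above V_low.
round(61424.140) = 61424.
In binary (0b-prefixed): 0b1110111111110000.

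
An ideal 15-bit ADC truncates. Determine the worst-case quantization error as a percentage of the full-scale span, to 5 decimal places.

Truncating → worst-case error = 1 LSB = V_FS/2^15, so 100/32768 = 0.00305176 % of full scale.

0.00305 %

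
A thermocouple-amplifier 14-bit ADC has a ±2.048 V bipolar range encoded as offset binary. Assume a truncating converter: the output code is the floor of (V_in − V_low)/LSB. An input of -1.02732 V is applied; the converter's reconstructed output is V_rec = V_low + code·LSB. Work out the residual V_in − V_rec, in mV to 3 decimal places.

Step size: 4.096 V ÷ 2^14 = 250.00 µV.
(-1.02732 − (−2.048))/0.00025 = 4082.7200; ⌊·⌋ gives code 4082.
Reconstructed: -1.0275 V.
Difference: 0.00018 V → 0.180 mV.

0.180 mV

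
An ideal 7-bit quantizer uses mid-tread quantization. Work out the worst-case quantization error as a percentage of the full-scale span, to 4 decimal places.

0.3906 %

Rounding → worst-case error = ½ LSB = V_FS/2^8, so 100/256 = 0.390625 % of full scale.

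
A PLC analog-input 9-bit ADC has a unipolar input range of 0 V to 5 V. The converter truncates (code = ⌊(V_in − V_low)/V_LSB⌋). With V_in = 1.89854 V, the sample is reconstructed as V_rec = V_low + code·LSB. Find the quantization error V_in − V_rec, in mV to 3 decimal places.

One LSB is 5 V / 512 = 9.766 mV.
Scaled input = 194.4105 LSBs, so code = 194.
Code 194 maps back to 0 + 194×0.00976562 V = 1.8945312 V.
Error = 1.89854 − 1.8945312 = 0.00400875 V = 4.009 mV.

4.009 mV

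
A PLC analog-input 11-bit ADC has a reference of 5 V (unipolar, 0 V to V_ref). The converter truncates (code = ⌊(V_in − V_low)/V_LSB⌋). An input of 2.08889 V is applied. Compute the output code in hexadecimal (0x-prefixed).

Full-scale span = 5 V; LSB = 5/2^11 = 2.441 mV.
Input sits at 855.609 steps above V_low.
⌊·⌋(855.609) = 855.
In hexadecimal (0x-prefixed): 0x357.

code 0x357 (decimal 855)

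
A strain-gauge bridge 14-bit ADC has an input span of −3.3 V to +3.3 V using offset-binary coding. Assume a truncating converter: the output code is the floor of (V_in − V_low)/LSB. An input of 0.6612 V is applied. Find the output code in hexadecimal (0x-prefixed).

code 0x2669 (decimal 9833)

With 16384 levels over 6.6 V, one step is 402.83 µV.
(0.6612 − (−3.3)) / 0.000402832 = 9833.379 LSBs.
⌊·⌋(9833.379) = 9833.
In hexadecimal (0x-prefixed): 0x2669.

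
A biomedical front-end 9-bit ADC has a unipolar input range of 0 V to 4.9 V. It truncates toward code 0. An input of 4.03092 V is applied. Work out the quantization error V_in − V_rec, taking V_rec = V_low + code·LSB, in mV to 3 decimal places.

One LSB is 4.9 V / 512 = 9.570 mV.
(V_in − V_low)/LSB = (4.03092 − 0)/0.00957031 = 421.1900 → code 421 (floor).
Reconstructed: 4.0291016 V.
Error = 4.03092 − 4.0291016 = 0.00181844 V = 1.818 mV.

1.818 mV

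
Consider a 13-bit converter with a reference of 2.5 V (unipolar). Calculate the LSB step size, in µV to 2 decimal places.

Full-scale span = 2.5 V.
LSB = 2.5 / 2^13 = 2.5 / 8192 = 0.000305176 V = 305.18 µV.

305.18 µV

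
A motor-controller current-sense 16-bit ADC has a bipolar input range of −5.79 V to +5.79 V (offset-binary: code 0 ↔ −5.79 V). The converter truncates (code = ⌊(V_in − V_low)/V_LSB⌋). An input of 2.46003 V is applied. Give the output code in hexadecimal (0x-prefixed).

LSB = 11.58 V / 65536 = 176.70 µV.
(V_in − V_low)/LSB = (2.46003 − (−5.79)) / 0.000176697 = 46690.325.
⌊·⌋(46690.325) = 46690.
In hexadecimal (0x-prefixed): 0xB662.

code 0xB662 (decimal 46690)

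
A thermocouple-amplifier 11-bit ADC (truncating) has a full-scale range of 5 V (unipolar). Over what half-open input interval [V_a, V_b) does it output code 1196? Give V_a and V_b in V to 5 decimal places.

[2.91992 V, 2.92236 V)

LSB = 5/2^11 = 2.441 mV.
V_a = V_low + 1196·LSB = 2.91992 V; V_b = V_low + 1197·LSB = 2.92236 V.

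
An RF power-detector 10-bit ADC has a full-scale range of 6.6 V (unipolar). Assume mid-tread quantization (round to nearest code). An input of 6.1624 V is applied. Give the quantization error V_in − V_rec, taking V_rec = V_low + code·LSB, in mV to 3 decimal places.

One LSB is 6.6 V / 1024 = 6.445 mV.
(6.1624 − 0)/0.00644531 = 956.1057; round gives code 956.
Reconstructed: 6.1617188 V.
Error = 6.1624 − 6.1617188 = 0.00068125 V = 0.681 mV.

0.681 mV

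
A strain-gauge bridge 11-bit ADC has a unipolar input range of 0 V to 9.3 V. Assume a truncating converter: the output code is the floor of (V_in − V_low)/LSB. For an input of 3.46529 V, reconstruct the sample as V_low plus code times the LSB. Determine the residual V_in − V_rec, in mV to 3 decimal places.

Step size: 9.3 V ÷ 2^11 = 4.541 mV.
Scaled input = 763.1090 LSBs, so code = 763.
Code 763 maps back to 0 + 763×0.00454102 V = 3.4647949 V.
Difference: 0.000495078 V → 0.495 mV.

0.495 mV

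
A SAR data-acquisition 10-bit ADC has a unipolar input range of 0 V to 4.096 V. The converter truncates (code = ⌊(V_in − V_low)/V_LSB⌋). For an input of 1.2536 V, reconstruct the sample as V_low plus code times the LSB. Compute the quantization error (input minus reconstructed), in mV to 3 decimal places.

1.600 mV

LSB = 4.096/2^10 = 4.000 mV.
(V_in − V_low)/LSB = (1.2536 − 0)/0.004 = 313.4000 → code 313 (floor).
Reconstructed: 1.252 V.
Error = 1.2536 − 1.252 = 0.0016 V = 1.600 mV.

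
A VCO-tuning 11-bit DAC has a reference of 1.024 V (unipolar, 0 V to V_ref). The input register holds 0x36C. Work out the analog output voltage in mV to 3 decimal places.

LSB = 1.024 V / 2^11 = 0.500 mV.
Code 0x36C = 876 decimal.
V_out = 0 + 876 × 0.0005 V = 0.438 V.
= 438.000 mV.

438.000 mV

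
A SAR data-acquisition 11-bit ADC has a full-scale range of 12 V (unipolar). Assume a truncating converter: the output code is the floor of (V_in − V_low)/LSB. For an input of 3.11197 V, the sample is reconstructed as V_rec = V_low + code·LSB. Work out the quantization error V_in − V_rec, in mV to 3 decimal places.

One LSB is 12 V / 2048 = 5.859 mV.
(3.11197 − 0)/0.00585938 = 531.1095; ⌊·⌋ gives code 531.
Code 531 maps back to 0 + 531×0.00585938 V = 3.1113281 V.
Difference: 0.000641875 V → 0.642 mV.

0.642 mV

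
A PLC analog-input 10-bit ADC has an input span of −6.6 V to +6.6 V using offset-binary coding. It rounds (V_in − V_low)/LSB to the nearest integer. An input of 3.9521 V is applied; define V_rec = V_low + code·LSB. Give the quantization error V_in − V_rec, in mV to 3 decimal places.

Step size: 13.2 V ÷ 2^10 = 12.891 mV.
(3.9521 − (−6.6))/0.0128906 = 818.5872; round gives code 819.
Code 819 maps back to (−6.6) + 819×0.0128906 V = 3.9574219 V.
Error = 3.9521 − 3.9574219 = -0.00532188 V = -5.322 mV.

-5.322 mV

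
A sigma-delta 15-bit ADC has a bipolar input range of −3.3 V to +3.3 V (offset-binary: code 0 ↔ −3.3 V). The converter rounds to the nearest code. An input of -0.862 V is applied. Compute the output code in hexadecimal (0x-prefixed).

code 0x2F48 (decimal 12104)

With 32768 levels over 6.6 V, one step is 201.42 µV.
(V_in − V_low)/LSB = (-0.862 − (−3.3)) / 0.000201416 = 12104.301.
round(12104.301) = 12104.
In hexadecimal (0x-prefixed): 0x2F48.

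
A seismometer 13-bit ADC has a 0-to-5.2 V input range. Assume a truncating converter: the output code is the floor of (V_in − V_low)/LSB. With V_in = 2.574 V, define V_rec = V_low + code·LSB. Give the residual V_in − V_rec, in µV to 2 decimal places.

25.39 µV

One LSB is 5.2 V / 8192 = 0.635 mV.
Scaled input = 4055.0400 LSBs, so code = 4055.
Code 4055 maps back to 0 + 4055×0.000634766 V = 2.5739746 V.
V_in − V_rec = 2.53906e-05 V = 25.39 µV.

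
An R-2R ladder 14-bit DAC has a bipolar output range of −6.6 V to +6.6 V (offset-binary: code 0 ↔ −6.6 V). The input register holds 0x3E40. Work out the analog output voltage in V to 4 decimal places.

6.2391 V

LSB = 13.2 V / 2^14 = 0.806 mV.
Code 0x3E40 = 15936 decimal.
V_out = (−6.6) + 15936 × 0.000805664 V = 6.23906 V.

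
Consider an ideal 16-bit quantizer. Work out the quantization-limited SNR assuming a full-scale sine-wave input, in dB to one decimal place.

SNR ≈ 6.02·N + 1.76 dB = 6.02·16 + 1.76 = 98.08 dB.

98.1 dB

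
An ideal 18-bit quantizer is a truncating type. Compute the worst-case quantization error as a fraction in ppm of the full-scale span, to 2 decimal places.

3.81 ppm

Truncating → worst-case error = 1 LSB = V_FS/2^18, so 1e+06/262144 = 3.8147 ppm of full scale.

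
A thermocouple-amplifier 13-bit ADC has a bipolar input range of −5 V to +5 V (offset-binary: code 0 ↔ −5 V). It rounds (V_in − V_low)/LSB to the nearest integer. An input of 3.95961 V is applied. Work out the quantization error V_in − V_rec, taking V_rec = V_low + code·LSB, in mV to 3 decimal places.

One LSB is 10 V / 8192 = 1.221 mV.
Scaled input = 7339.7125 LSBs, so code = 7340.
V_rec = (−5) + 7340·0.0012207 = 3.9599609 V.
V_in − V_rec = -0.000350938 V = -0.351 mV.

-0.351 mV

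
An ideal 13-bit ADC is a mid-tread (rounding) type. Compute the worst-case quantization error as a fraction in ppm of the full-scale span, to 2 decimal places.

61.04 ppm

Rounding → worst-case error = ½ LSB = V_FS/2^14, so 1e+06/16384 = 61.0352 ppm of full scale.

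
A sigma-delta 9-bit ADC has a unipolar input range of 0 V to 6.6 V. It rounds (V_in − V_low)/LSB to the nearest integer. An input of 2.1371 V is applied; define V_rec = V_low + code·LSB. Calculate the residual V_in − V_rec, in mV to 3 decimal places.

-2.744 mV

LSB = 6.6/2^9 = 12.891 mV.
Scaled input = 165.7872 LSBs, so code = 166.
V_rec = 0 + 166·0.0128906 = 2.1398437 V.
Difference: -0.00274375 V → -2.744 mV.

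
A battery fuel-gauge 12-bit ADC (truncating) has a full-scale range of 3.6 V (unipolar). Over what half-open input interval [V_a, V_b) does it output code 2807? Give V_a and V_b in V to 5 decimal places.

LSB = 3.6/2^12 = 0.879 mV.
V_a = V_low + 2807·LSB = 2.46709 V; V_b = V_low + 2808·LSB = 2.46797 V.

[2.46709 V, 2.46797 V)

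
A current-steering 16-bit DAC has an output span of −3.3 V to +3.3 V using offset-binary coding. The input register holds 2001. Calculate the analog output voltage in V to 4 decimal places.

-3.0985 V

LSB = 6.6 V / 2^16 = 100.71 µV.
V_out = (−3.3) + 2001 × 0.000100708 V = -3.09848 V.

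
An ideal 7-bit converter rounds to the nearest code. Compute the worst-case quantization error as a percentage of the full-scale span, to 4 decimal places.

Rounding → worst-case error = ½ LSB = V_FS/2^8, so 100/256 = 0.390625 % of full scale.

0.3906 %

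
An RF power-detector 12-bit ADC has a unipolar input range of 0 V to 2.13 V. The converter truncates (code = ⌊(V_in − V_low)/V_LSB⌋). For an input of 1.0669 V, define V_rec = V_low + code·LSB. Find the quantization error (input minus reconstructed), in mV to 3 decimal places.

0.340 mV

One LSB is 2.13 V / 4096 = 0.520 mV.
(1.0669 − 0)/0.00052002 = 2051.6537; ⌊·⌋ gives code 2051.
Code 2051 maps back to 0 + 2051×0.00052002 V = 1.0665601 V.
Difference: 0.000339941 V → 0.340 mV.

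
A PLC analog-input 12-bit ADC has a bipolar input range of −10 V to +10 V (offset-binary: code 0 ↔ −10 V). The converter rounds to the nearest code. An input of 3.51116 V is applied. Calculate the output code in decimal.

LSB = 20 V / 4096 = 4.883 mV.
(3.51116 − (−10)) / 0.00488281 = 2767.086 LSBs.
So the output code is 2767.

code 2767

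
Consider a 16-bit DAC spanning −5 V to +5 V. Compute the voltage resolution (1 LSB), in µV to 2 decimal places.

152.59 µV

Full-scale span = 10 V.
LSB = 10 / 2^16 = 10 / 65536 = 0.000152588 V = 152.59 µV.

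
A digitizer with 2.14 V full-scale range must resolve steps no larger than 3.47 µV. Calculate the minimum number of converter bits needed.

20 bits

Number of steps required ≥ 2.14 V / 3.47 µV = 616714.70.
Need 2^N ≥ 616714.70; 2^19 = 524288, 2^20 = 1048576.
Minimum N = 20.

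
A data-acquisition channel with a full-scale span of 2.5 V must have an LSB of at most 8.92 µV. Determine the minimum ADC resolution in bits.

19 bits

Number of steps required ≥ 2.5 V / 8.92 µV = 280269.06.
Need 2^N ≥ 280269.06; 2^18 = 262144, 2^19 = 524288.
Minimum N = 19.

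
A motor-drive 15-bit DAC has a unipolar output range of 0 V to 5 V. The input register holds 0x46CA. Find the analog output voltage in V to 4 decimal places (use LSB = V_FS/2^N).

2.7652 V

LSB = 5 V / 2^15 = 152.59 µV.
Code 0x46CA = 18122 decimal.
V_out = 0 + 18122 × 0.000152588 V = 2.7652 V.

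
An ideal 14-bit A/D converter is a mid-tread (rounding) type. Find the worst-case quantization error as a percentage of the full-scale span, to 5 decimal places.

Rounding → worst-case error = ½ LSB = V_FS/2^15, so 100/32768 = 0.00305176 % of full scale.

0.00305 %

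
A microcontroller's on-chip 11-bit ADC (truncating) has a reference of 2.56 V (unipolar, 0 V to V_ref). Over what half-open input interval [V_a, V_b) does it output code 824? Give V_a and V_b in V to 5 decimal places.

[1.03000 V, 1.03125 V)

LSB = 2.56/2^11 = 1.250 mV.
V_a = V_low + 824·LSB = 1.03 V; V_b = V_low + 825·LSB = 1.03125 V.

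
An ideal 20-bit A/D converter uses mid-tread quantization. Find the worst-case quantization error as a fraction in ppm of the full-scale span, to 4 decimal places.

0.4768 ppm

Rounding → worst-case error = ½ LSB = V_FS/2^21, so 1e+06/2097152 = 0.476837 ppm of full scale.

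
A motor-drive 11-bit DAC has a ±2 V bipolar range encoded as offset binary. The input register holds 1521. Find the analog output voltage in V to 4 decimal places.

LSB = 4 V / 2^11 = 1.953 mV.
V_out = (−2) + 1521 × 0.00195312 V = 0.970703 V.

0.9707 V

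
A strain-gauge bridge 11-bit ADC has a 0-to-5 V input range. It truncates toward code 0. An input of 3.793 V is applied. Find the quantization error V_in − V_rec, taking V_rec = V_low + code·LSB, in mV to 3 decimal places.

1.496 mV

LSB = 5/2^11 = 2.441 mV.
(3.793 − 0)/0.00244141 = 1553.6128; ⌊·⌋ gives code 1553.
Code 1553 maps back to 0 + 1553×0.00244141 V = 3.7915039 V.
Difference: 0.00149609 V → 1.496 mV.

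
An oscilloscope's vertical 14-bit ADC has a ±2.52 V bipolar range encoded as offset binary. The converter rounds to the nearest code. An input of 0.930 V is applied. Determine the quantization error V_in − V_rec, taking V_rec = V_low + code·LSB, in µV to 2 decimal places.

Step size: 5.04 V ÷ 2^14 = 307.62 µV.
Scaled input = 11215.2381 LSBs, so code = 11215.
V_rec = (−2.52) + 11215·0.000307617 = 0.92992676 V.
Difference: 7.32422e-05 V → 73.24 µV.

73.24 µV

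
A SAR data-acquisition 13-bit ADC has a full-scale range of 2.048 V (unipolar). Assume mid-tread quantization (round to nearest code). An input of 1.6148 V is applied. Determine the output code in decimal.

With 8192 levels over 2.048 V, one step is 250.00 µV.
(1.6148 − 0) / 0.00025 = 6459.200 LSBs.
Round → code 6459.

code 6459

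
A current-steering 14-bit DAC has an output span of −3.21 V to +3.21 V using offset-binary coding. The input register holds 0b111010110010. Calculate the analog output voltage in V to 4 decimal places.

-1.7359 V

LSB = 6.42 V / 2^14 = 391.85 µV.
Code 0b111010110010 = 3762 decimal.
V_out = (−3.21) + 3762 × 0.000391846 V = -1.73588 V.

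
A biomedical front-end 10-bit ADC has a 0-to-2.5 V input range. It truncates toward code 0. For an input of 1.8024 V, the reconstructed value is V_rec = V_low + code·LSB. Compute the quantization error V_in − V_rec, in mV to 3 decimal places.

One LSB is 2.5 V / 1024 = 2.441 mV.
(1.8024 − 0)/0.00244141 = 738.2630; ⌊·⌋ gives code 738.
V_rec = 0 + 738·0.00244141 = 1.8017578 V.
Difference: 0.000642187 V → 0.642 mV.

0.642 mV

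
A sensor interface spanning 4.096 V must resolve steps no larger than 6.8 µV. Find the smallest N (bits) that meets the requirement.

Number of steps required ≥ 4.096 V / 6.8 µV = 602352.94.
Need 2^N ≥ 602352.94; 2^19 = 524288, 2^20 = 1048576.
Minimum N = 20.

20 bits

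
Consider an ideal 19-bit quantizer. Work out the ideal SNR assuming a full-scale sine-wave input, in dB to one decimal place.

116.1 dB

SNR ≈ 6.02·N + 1.76 dB = 6.02·19 + 1.76 = 116.14 dB.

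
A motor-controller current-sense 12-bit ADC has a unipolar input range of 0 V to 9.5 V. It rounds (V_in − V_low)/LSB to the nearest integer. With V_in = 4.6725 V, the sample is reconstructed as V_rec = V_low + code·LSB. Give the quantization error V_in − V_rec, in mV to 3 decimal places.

-0.962 mV

LSB = 9.5/2^12 = 2.319 mV.
Scaled input = 2014.5853 LSBs, so code = 2015.
Code 2015 maps back to 0 + 2015×0.00231934 V = 4.6734619 V.
Error = 4.6725 − 4.6734619 = -0.000961914 V = -0.962 mV.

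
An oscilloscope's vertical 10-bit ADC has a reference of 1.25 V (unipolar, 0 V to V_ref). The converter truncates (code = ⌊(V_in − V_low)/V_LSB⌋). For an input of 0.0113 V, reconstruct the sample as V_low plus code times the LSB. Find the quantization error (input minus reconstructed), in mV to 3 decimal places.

0.314 mV

One LSB is 1.25 V / 1024 = 1.221 mV.
Scaled input = 9.2570 LSBs, so code = 9.
V_rec = 0 + 9·0.0012207 = 0.010986328 V.
Difference: 0.000313672 V → 0.314 mV.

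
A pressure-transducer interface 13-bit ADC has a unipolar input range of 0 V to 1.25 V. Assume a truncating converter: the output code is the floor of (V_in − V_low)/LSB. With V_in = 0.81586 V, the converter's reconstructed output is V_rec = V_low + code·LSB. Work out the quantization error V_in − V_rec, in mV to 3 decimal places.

LSB = 1.25/2^13 = 152.59 µV.
(V_in − V_low)/LSB = (0.81586 − 0)/0.000152588 = 5346.8201 → code 5346 (floor).
Reconstructed: 0.81573486 V.
V_in − V_rec = 0.000125137 V = 0.125 mV.

0.125 mV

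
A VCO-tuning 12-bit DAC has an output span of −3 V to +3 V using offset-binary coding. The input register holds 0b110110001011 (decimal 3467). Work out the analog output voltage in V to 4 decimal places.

LSB = 6 V / 2^12 = 1.465 mV.
Code 0b110110001011 = 3467 decimal.
V_out = (−3) + 3467 × 0.00146484 V = 2.07861 V.

2.0786 V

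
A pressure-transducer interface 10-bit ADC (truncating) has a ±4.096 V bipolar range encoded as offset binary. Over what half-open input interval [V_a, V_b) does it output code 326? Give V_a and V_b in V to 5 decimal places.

[-1.48800 V, -1.48000 V)

LSB = 8.192/2^10 = 8.000 mV.
V_a = V_low + 326·LSB = -1.488 V; V_b = V_low + 327·LSB = -1.48 V.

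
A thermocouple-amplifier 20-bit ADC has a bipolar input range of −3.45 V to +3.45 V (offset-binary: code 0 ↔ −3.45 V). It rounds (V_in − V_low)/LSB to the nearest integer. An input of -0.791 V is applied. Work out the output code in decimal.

code 404082

With 1048576 levels over 6.9 V, one step is 6.58 µV.
(V_in − V_low)/LSB = (-0.791 − (−3.45)) / 6.58035e-06 = 404081.679.
So the output code is 404082.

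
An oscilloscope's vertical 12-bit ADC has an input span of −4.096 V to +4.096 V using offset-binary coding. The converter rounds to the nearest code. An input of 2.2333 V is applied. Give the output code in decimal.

code 3165

Full-scale span = 8.192 V; LSB = 8.192/2^12 = 2.000 mV.
Input sits at 3164.650 steps above V_low.
Round → code 3165.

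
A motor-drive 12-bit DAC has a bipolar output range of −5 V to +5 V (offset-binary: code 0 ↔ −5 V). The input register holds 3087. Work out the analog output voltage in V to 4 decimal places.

LSB = 10 V / 2^12 = 2.441 mV.
V_out = (−5) + 3087 × 0.00244141 V = 2.53662 V.

2.5366 V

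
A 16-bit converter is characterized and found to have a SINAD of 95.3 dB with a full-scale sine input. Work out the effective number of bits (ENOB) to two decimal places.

ENOB = (SINAD − 1.76) / 6.02 = (95.3 − 1.76)/6.02 = 15.538.

15.54 bits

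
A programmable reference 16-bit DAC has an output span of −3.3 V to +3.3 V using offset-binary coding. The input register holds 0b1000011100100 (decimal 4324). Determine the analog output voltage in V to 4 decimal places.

LSB = 6.6 V / 2^16 = 100.71 µV.
Code 0b1000011100100 = 4324 decimal.
V_out = (−3.3) + 4324 × 0.000100708 V = -2.86454 V.

-2.8645 V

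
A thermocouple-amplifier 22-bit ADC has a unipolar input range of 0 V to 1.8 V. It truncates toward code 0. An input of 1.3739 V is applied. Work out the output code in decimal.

With 4194304 levels over 1.8 V, one step is 0.43 µV.
(V_in − V_low)/LSB = (1.3739 − 0) / 4.29153e-07 = 3201419.036.
So the output code is 3201419.

code 3201419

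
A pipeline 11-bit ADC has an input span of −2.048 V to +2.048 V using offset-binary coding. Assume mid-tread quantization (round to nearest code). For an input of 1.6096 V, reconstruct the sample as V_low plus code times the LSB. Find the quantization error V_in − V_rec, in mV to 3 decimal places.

-0.400 mV

Step size: 4.096 V ÷ 2^11 = 2.000 mV.
Scaled input = 1828.8000 LSBs, so code = 1829.
Reconstructed: 1.61 V.
Difference: -0.0004 V → -0.400 mV.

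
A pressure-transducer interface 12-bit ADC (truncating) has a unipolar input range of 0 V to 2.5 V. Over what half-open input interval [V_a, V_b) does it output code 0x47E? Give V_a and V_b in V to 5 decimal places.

LSB = 2.5/2^12 = 0.610 mV.
Code 0x47E = 1150 decimal.
V_a = V_low + 1150·LSB = 0.701904 V; V_b = V_low + 1151·LSB = 0.702515 V.

[0.70190 V, 0.70251 V)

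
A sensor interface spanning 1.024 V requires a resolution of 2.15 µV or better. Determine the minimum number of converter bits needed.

Number of steps required ≥ 1.024 V / 2.15 µV = 476279.07.
Need 2^N ≥ 476279.07; 2^18 = 262144, 2^19 = 524288.
Minimum N = 19.

19 bits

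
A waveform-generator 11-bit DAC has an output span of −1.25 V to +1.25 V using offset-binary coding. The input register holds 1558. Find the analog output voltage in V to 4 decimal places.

LSB = 2.5 V / 2^11 = 1.221 mV.
V_out = (−1.25) + 1558 × 0.0012207 V = 0.651855 V.

0.6519 V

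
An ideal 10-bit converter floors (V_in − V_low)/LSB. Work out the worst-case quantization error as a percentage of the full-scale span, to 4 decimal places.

Truncating → worst-case error = 1 LSB = V_FS/2^10, so 100/1024 = 0.0976562 % of full scale.

0.0977 %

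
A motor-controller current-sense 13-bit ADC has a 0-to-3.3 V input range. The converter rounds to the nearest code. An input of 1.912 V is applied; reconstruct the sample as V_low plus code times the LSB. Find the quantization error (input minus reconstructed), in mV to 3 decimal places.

Step size: 3.3 V ÷ 2^13 = 402.83 µV.
Scaled input = 4746.3952 LSBs, so code = 4746.
V_rec = 0 + 4746·0.000402832 = 1.9118408 V.
Difference: 0.00015918 V → 0.159 mV.

0.159 mV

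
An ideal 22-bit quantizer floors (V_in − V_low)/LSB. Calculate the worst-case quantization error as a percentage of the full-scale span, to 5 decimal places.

0.00002 %

Truncating → worst-case error = 1 LSB = V_FS/2^22, so 100/4194304 = 2.38419e-05 % of full scale.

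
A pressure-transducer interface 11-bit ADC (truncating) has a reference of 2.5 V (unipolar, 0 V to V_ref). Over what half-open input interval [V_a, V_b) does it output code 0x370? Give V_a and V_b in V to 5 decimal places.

[1.07422 V, 1.07544 V)

LSB = 2.5/2^11 = 1.221 mV.
Code 0x370 = 880 decimal.
V_a = V_low + 880·LSB = 1.07422 V; V_b = V_low + 881·LSB = 1.07544 V.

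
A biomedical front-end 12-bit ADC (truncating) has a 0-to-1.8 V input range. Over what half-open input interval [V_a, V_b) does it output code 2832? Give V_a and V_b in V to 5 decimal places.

[1.24453 V, 1.24497 V)

LSB = 1.8/2^12 = 439.45 µV.
V_a = V_low + 2832·LSB = 1.24453 V; V_b = V_low + 2833·LSB = 1.24497 V.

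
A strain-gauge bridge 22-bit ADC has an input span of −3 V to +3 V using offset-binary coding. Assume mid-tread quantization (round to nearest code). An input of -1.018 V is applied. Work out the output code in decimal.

With 4194304 levels over 6 V, one step is 1.43 µV.
(-1.018 − (−3)) / 1.43051e-06 = 1385518.421 LSBs.
So the output code is 1385518.

code 1385518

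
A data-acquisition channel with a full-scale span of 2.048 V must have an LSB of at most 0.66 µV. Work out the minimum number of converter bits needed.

22 bits

Number of steps required ≥ 2.048 V / 0.66 µV = 3103030.30.
Need 2^N ≥ 3103030.30; 2^21 = 2097152, 2^22 = 4194304.
Minimum N = 22.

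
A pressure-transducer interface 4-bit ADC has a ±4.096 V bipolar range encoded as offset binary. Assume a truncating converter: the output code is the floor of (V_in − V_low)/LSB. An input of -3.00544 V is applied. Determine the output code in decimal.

code 2

With 16 levels over 8.192 V, one step is 0.5120 V.
(-3.00544 − (−4.096)) / 0.512 = 2.130 LSBs.
So the output code is 2.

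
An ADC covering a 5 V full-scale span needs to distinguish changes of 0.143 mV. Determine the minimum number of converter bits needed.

Number of steps required ≥ 5 V / 0.143 mV = 34965.03.
Need 2^N ≥ 34965.03; 2^15 = 32768, 2^16 = 65536.
Minimum N = 16.

16 bits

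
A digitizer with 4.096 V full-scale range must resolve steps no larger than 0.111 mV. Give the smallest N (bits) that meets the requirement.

Number of steps required ≥ 4.096 V / 0.111 mV = 36900.90.
Need 2^N ≥ 36900.90; 2^15 = 32768, 2^16 = 65536.
Minimum N = 16.

16 bits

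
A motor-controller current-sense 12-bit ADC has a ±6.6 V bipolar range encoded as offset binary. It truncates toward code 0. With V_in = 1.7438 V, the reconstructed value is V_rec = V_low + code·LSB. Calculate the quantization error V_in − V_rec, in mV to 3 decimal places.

0.343 mV

One LSB is 13.2 V / 4096 = 3.223 mV.
(V_in − V_low)/LSB = (1.7438 − (−6.6))/0.00322266 = 2589.1064 → code 2589 (floor).
V_rec = (−6.6) + 2589·0.00322266 = 1.743457 V.
Error = 1.7438 − 1.743457 = 0.000342969 V = 0.343 mV.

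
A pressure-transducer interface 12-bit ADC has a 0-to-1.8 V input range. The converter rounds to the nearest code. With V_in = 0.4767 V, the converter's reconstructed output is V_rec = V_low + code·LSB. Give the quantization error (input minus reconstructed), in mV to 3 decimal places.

-0.107 mV

Step size: 1.8 V ÷ 2^12 = 439.45 µV.
(V_in − V_low)/LSB = (0.4767 − 0)/0.000439453 = 1084.7573 → code 1085 (round).
Reconstructed: 0.47680664 V.
Error = 0.4767 − 0.47680664 = -0.000106641 V = -0.107 mV.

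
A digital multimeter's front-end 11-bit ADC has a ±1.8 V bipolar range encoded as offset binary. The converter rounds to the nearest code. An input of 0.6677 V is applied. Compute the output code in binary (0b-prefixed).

LSB = 3.6 V / 2048 = 1.758 mV.
(V_in − V_low)/LSB = (0.6677 − (−1.8)) / 0.00175781 = 1403.847.
round(1403.847) = 1404.
In binary (0b-prefixed): 0b10101111100.

code 0b10101111100 (decimal 1404)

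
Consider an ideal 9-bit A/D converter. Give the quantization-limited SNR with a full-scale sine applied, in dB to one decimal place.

SNR ≈ 6.02·N + 1.76 dB = 6.02·9 + 1.76 = 55.94 dB.

55.9 dB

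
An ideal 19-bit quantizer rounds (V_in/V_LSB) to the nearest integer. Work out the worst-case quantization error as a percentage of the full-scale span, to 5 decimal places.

Rounding → worst-case error = ½ LSB = V_FS/2^20, so 100/1048576 = 9.53674e-05 % of full scale.

0.00010 %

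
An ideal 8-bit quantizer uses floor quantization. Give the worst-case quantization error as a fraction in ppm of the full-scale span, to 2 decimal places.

Truncating → worst-case error = 1 LSB = V_FS/2^8, so 1e+06/256 = 3906.25 ppm of full scale.

3906.25 ppm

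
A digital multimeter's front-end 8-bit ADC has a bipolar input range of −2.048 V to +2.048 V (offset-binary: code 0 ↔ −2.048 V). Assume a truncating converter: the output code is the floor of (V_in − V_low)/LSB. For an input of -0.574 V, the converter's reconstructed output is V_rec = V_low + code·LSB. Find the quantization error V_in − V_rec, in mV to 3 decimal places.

LSB = 4.096/2^8 = 16.000 mV.
Scaled input = 92.1250 LSBs, so code = 92.
Reconstructed: -0.576 V.
V_in − V_rec = 0.002 V = 2.000 mV.

2.000 mV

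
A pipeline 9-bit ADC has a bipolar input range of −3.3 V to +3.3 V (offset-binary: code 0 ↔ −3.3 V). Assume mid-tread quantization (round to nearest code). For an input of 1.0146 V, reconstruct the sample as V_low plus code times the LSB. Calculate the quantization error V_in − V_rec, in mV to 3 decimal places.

-3.759 mV

One LSB is 6.6 V / 512 = 12.891 mV.
(V_in − V_low)/LSB = (1.0146 − (−3.3))/0.0128906 = 334.7084 → code 335 (round).
Code 335 maps back to (−3.3) + 335×0.0128906 V = 1.0183594 V.
V_in − V_rec = -0.00375938 V = -3.759 mV.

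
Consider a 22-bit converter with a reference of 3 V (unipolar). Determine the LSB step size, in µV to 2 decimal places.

Full-scale span = 3 V.
LSB = 3 / 2^22 = 3 / 4194304 = 7.15256e-07 V = 0.72 µV.

0.72 µV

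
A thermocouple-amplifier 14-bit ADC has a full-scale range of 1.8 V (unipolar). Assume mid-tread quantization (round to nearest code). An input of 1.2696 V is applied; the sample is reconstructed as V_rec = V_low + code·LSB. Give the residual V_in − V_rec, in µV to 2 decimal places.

19.92 µV

Step size: 1.8 V ÷ 2^14 = 109.86 µV.
Scaled input = 11556.1813 LSBs, so code = 11556.
V_rec = 0 + 11556·0.000109863 = 1.2695801 V.
V_in − V_rec = 1.99219e-05 V = 19.92 µV.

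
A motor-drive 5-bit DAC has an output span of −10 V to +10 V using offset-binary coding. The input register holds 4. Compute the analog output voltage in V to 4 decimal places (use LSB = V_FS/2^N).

LSB = 20 V / 2^5 = 0.6250 V.
V_out = (−10) + 4 × 0.625 V = -7.5 V.

-7.5000 V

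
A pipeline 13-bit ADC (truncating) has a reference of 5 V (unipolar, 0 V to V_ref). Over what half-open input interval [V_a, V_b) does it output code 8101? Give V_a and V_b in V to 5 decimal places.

LSB = 5/2^13 = 0.610 mV.
V_a = V_low + 8101·LSB = 4.94446 V; V_b = V_low + 8102·LSB = 4.94507 V.

[4.94446 V, 4.94507 V)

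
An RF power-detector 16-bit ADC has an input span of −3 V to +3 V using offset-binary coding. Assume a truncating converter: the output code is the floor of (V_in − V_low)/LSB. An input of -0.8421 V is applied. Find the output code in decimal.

code 23570

With 65536 levels over 6 V, one step is 91.55 µV.
(V_in − V_low)/LSB = (-0.8421 − (−3)) / 9.15527e-05 = 23570.022.
⌊·⌋(23570.022) = 23570.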